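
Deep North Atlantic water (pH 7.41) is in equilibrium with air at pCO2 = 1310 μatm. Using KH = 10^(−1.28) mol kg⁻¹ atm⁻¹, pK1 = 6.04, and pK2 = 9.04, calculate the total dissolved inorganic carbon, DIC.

DIC = 1.72 mmol/kg

[CO2*] = KH · pCO2 = 10^(−1.28) × 1310×10^-6 = 6.875×10^-5 mol/kg
α₀ = 1/(1 + K1/[H⁺] + K1K2/[H⁺]²) = 1/(1 + 10^+1.37 + 10^-0.26) = 0.04001
DIC = [CO2*]/α₀ = 6.875×10^-5 / 0.04001 = 1.72 mmol/kg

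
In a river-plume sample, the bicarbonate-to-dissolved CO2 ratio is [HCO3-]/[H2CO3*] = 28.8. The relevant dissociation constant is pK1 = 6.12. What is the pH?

pH = 7.58

From K1 = [H⁺][HCO3-]/[H2CO3*]:  pH = pK1 + log₁₀([HCO3-]/[H2CO3*])
log₁₀(28.8) = +1.459
pH = 6.12 + (+1.459) = 7.58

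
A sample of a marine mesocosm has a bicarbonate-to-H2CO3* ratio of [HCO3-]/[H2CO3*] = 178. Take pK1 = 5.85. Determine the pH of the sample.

pH = 8.10

From K1 = [H⁺][HCO3-]/[H2CO3*]:  pH = pK1 + log₁₀([HCO3-]/[H2CO3*])
log₁₀(178) = +2.250
pH = 5.85 + (+2.250) = 8.10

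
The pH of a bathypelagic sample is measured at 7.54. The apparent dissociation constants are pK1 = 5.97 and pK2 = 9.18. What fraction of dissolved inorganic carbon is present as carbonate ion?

α₂ = 1 / (1 + [H⁺]/K2 + [H⁺]²/(K1K2)) = 1 / (1 + 10^+1.64 + 10^+0.07)
   = 1 / (1 + 43.652 + 1.1749) = 1/45.826 = 0.02182

α₂ = 0.0218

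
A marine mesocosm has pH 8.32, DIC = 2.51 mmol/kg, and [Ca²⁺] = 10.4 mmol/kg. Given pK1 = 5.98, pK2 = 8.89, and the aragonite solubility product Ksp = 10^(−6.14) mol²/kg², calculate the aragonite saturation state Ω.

α₂ = 1 / (1 + [H⁺]/K2 + [H⁺]²/(K1K2)) = 1 / (1 + 10^+0.57 + 10^-1.77)
   = 1 / (1 + 3.7154 + 0.016982) = 1/4.7323 = 0.2113
[CO3²⁻] = α₂ × DIC = 0.2113 × 2.51 = 0.5304 mmol/kg
Ksp = 10^(−6.14) = 7.244×10^-7
Ω = [Ca²⁺][CO3²⁻]/Ksp = (10.4×10^-3)(5.304×10^-4) / 7.244×10^-7 = 7.61

Ω = 7.61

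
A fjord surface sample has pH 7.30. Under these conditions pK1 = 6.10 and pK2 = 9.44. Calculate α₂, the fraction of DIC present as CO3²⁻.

α₂ = 0.00677

α₂ = 1 / (1 + [H⁺]/K2 + [H⁺]²/(K1K2)) = 1 / (1 + 10^+2.14 + 10^+0.94)
   = 1 / (1 + 138.04 + 8.7096) = 1/147.75 = 0.006768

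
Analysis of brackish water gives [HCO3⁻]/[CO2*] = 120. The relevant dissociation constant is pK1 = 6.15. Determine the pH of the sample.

From K1 = [H⁺][HCO3⁻]/[CO2*]:  pH = pK1 + log₁₀([HCO3⁻]/[CO2*])
log₁₀(120) = +2.079
pH = 6.15 + (+2.079) = 8.23

pH = 8.23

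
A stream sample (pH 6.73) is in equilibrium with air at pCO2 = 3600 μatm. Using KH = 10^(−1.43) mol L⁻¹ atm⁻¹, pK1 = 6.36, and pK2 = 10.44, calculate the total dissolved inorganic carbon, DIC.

DIC = 0.447 mmol/L

[CO2*] = KH · pCO2 = 10^(−1.43) × 3600×10^-6 = 1.338×10^-4 mol/L
α₀ = 1/(1 + K1/[H⁺] + K1K2/[H⁺]²) = 1/(1 + 10^+0.37 + 10^-3.34) = 0.2990
DIC = [CO2*]/α₀ = 1.338×10^-4 / 0.2990 = 0.447 mmol/L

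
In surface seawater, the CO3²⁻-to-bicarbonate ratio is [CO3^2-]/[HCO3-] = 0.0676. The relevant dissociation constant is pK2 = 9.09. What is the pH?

pH = 7.92

From K2 = [H⁺][CO3^2-]/[HCO3-]:  pH = pK2 + log₁₀([CO3^2-]/[HCO3-])
log₁₀(0.0676) = -1.170
pH = 9.09 + (-1.170) = 7.92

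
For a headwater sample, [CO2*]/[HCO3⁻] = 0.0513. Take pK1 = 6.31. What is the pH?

From K1 = [H⁺][HCO3⁻]/[CO2*]:  pH = pK1 − log₁₀([CO2*]/[HCO3⁻])
log₁₀(0.0513) = -1.290
pH = 6.31 − (-1.290) = 7.60

pH = 7.60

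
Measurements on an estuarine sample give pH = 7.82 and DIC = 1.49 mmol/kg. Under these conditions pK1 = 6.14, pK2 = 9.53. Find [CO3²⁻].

[CO3²⁻] = 0.0279 mmol/kg

α₂ = 1 / (1 + [H⁺]/K2 + [H⁺]²/(K1K2)) = 1 / (1 + 10^+1.71 + 10^+0.03)
   = 1 / (1 + 51.286 + 1.0715) = 1/53.358 = 0.01874
[CO3²⁻] = α₂ × DIC = 0.01874 × 1.49 = 0.0279 mmol/kg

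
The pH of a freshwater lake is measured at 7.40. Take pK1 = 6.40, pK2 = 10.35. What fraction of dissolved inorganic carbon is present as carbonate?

α₂ = 1 / (1 + [H⁺]/K2 + [H⁺]²/(K1K2)) = 1 / (1 + 10^+2.95 + 10^+1.95)
   = 1 / (1 + 891.25 + 89.125) = 1/981.38 = 0.001019

α₂ = 0.00102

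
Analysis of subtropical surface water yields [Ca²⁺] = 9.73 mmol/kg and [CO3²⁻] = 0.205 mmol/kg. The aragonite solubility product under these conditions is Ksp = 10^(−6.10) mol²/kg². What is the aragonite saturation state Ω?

Ω = 2.51

Ksp = 10^(−6.10) = 7.943×10^-7
Ω = [Ca²⁺][CO3²⁻]/Ksp = (9.73×10^-3)(0.205×10^-3) / 7.943×10^-7 = 2.51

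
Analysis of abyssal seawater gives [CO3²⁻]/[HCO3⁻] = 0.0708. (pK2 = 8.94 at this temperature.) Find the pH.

From K2 = [H⁺][CO3²⁻]/[HCO3⁻]:  pH = pK2 + log₁₀([CO3²⁻]/[HCO3⁻])
log₁₀(0.0708) = -1.150
pH = 8.94 + (-1.150) = 7.79

pH = 7.79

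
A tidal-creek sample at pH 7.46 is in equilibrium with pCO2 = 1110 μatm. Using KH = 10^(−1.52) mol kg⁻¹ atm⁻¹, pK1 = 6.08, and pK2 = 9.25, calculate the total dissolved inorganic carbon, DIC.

[CO2*] = KH · pCO2 = 10^(−1.52) × 1110×10^-6 = 3.352×10^-5 mol/kg
α₀ = 1/(1 + K1/[H⁺] + K1K2/[H⁺]²) = 1/(1 + 10^+1.38 + 10^-0.41) = 0.03941
DIC = [CO2*]/α₀ = 3.352×10^-5 / 0.03941 = 0.851 mmol/kg

DIC = 0.851 mmol/kg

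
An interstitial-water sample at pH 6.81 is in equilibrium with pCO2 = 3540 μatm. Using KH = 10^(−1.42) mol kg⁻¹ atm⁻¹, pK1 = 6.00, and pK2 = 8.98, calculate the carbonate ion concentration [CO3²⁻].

[CO2*] = KH · pCO2 = 10^(−1.42) × 3540×10^-6 = 1.346×10^-4 mol/kg
α₀ = 1/(1 + K1/[H⁺] + K1K2/[H⁺]²) = 1/(1 + 10^+0.81 + 10^-1.36) = 0.1333
DIC = [CO2*]/α₀ = 1.346×10^-4 / 0.1333 = 1.009 mmol/kg
[CO3²⁻] = α₂·DIC; α₂ = 0.005820, so [CO3²⁻] = 0.005820 × 1.009 = 0.00587 mmol/kg = 5.87 μmol/kg

[CO3²⁻] = 5.87 μmol/kg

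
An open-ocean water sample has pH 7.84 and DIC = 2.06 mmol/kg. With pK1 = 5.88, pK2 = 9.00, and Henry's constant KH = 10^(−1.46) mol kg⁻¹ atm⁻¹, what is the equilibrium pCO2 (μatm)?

pCO2 = 603 μatm

α₀ = 1 / (1 + K1/[H⁺] + K1K2/[H⁺]²) = 1 / (1 + 10^+1.96 + 10^+0.80)
   = 1 / (1 + 91.201 + 6.3096) = 1/98.511 = 0.01015
[CO2*] = α₀ × DIC = 0.01015 × 2.06 = 0.02091 mmol/kg
pCO2 = [CO2*]/KH = 2.091×10^-5 / 3.467×10^-2 = 603 μatm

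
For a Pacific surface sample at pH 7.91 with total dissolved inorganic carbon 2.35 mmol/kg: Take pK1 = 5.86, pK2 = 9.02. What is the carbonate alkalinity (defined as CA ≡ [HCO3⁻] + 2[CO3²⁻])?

CA = [HCO3⁻] + 2[CO3²⁻] = (α₁ + 2α₂)·DIC
At pH 7.91: [H⁺]/K1 = 10^-2.05 = 0.0089125, K2/[H⁺] = 10^-1.11 = 0.077625
α₁ = 1/(1 + 0.0089125 + 0.077625) = 1/1.0865 = 0.9204; α₂ = α₁·K2/[H⁺] = 0.07144
α₁ + 2α₂ = 1.0632
CA = 1.0632 × 2.35 = 2.50 mmol/kg

CA = 2.50 mmol/kg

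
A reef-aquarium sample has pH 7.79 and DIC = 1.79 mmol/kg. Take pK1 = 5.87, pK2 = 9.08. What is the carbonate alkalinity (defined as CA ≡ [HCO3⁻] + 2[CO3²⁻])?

CA = [HCO3⁻] + 2[CO3²⁻] = (α₁ + 2α₂)·DIC
At pH 7.79: [H⁺]/K1 = 10^-1.92 = 0.012023, K2/[H⁺] = 10^-1.29 = 0.051286
α₁ = 1/(1 + 0.012023 + 0.051286) = 1/1.0633 = 0.9405; α₂ = α₁·K2/[H⁺] = 0.04823
α₁ + 2α₂ = 1.0369
CA = 1.0369 × 1.79 = 1.86 mmol/kg

CA = 1.86 mmol/kg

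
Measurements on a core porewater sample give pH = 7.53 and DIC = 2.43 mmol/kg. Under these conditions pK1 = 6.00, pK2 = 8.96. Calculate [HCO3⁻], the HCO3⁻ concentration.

α₁ = 1 / (1 + [H⁺]/K1 + K2/[H⁺]) = 1 / (1 + 10^-1.53 + 10^-1.43)
   = 1 / (1 + 0.029512 + 0.037154) = 1/1.0667 = 0.9375
[HCO3⁻] = α₁ × DIC = 0.9375 × 2.43 = 2.28 mmol/kg

[HCO3⁻] = 2.28 mmol/kg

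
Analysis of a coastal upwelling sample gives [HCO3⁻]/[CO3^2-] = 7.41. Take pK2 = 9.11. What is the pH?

From K2 = [H⁺][CO3^2-]/[HCO3⁻]:  pH = pK2 − log₁₀([HCO3⁻]/[CO3^2-])
log₁₀(7.41) = +0.870
pH = 9.11 − (+0.870) = 8.24

pH = 8.24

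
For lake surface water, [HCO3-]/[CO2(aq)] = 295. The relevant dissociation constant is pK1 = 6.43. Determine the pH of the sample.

From K1 = [H⁺][HCO3-]/[CO2(aq)]:  pH = pK1 + log₁₀([HCO3-]/[CO2(aq)])
log₁₀(295) = +2.470
pH = 6.43 + (+2.470) = 8.90

pH = 8.90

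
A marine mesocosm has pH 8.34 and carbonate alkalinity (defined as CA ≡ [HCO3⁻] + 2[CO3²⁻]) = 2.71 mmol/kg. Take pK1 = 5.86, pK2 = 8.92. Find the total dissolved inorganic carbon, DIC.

CA = [HCO3⁻] + 2[CO3²⁻] = (α₁ + 2α₂)·DIC
At pH 8.34: [H⁺]/K1 = 10^-2.48 = 0.0033113, K2/[H⁺] = 10^-0.58 = 0.26303
α₁ = 1/(1 + 0.0033113 + 0.26303) = 1/1.2663 = 0.7897; α₂ = α₁·K2/[H⁺] = 0.2077
α₁ + 2α₂ = 1.2051
DIC = CA / (α₁ + 2α₂) = 2.71 / 1.2051 = 2.25 mmol/kg

DIC = 2.25 mmol/kg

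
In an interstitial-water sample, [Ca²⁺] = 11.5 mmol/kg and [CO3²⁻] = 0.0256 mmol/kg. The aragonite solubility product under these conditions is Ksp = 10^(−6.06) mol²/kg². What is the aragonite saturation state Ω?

Ksp = 10^(−6.06) = 8.710×10^-7
Ω = [Ca²⁺][CO3²⁻]/Ksp = (11.5×10^-3)(0.0256×10^-3) / 8.710×10^-7 = 0.338

Ω = 0.338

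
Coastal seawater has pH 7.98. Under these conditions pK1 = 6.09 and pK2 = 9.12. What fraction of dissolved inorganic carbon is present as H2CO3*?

α₀ = 0.0119

α₀ = 1 / (1 + K1/[H⁺] + K1K2/[H⁺]²) = 1 / (1 + 10^+1.89 + 10^+0.75)
   = 1 / (1 + 77.625 + 5.6234) = 1/84.248 = 0.01187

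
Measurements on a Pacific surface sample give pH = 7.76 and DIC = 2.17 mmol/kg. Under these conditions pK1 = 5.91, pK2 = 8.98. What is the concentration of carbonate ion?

α₂ = 1 / (1 + [H⁺]/K2 + [H⁺]²/(K1K2)) = 1 / (1 + 10^+1.22 + 10^-0.63)
   = 1 / (1 + 16.596 + 0.23442) = 1/17.830 = 0.05608
[CO3²⁻] = α₂ × DIC = 0.05608 × 2.17 = 0.122 mmol/kg

[CO3²⁻] = 0.122 mmol/kg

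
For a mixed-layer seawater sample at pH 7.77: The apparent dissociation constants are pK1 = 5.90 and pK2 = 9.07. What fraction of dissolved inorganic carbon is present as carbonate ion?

α₂ = 0.0471

α₂ = 1 / (1 + [H⁺]/K2 + [H⁺]²/(K1K2)) = 1 / (1 + 10^+1.30 + 10^-0.57)
   = 1 / (1 + 19.953 + 0.26915) = 1/21.222 = 0.04712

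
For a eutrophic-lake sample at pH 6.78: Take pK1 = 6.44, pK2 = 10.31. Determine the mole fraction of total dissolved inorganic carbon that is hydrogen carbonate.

α₁ = 0.686

α₁ = 1 / (1 + [H⁺]/K1 + K2/[H⁺]) = 1 / (1 + 10^-0.34 + 10^-3.53)
   = 1 / (1 + 0.45709 + 0.00029512) = 1/1.4574 = 0.6862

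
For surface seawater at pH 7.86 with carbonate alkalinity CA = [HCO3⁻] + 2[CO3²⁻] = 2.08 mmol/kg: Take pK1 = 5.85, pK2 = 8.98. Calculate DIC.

DIC = 1.96 mmol/kg

CA = [HCO3⁻] + 2[CO3²⁻] = (α₁ + 2α₂)·DIC
At pH 7.86: [H⁺]/K1 = 10^-2.01 = 0.0097724, K2/[H⁺] = 10^-1.12 = 0.075858
α₁ = 1/(1 + 0.0097724 + 0.075858) = 1/1.0856 = 0.9211; α₂ = α₁·K2/[H⁺] = 0.06987
α₁ + 2α₂ = 1.0609
DIC = CA / (α₁ + 2α₂) = 2.08 / 1.0609 = 1.96 mmol/kg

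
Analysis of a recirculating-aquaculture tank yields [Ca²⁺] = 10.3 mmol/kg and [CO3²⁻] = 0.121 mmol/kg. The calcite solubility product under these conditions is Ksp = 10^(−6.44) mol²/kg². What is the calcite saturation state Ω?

Ω = 3.43

Ksp = 10^(−6.44) = 3.631×10^-7
Ω = [Ca²⁺][CO3²⁻]/Ksp = (10.3×10^-3)(0.121×10^-3) / 3.631×10^-7 = 3.43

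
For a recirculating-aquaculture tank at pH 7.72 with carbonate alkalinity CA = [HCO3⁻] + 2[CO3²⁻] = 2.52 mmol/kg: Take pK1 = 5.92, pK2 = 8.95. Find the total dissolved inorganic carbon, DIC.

CA = [HCO3⁻] + 2[CO3²⁻] = (α₁ + 2α₂)·DIC
At pH 7.72: [H⁺]/K1 = 10^-1.80 = 0.015849, K2/[H⁺] = 10^-1.23 = 0.058884
α₁ = 1/(1 + 0.015849 + 0.058884) = 1/1.0747 = 0.9305; α₂ = α₁·K2/[H⁺] = 0.05479
α₁ + 2α₂ = 1.0400
DIC = CA / (α₁ + 2α₂) = 2.52 / 1.0400 = 2.42 mmol/kg

DIC = 2.42 mmol/kg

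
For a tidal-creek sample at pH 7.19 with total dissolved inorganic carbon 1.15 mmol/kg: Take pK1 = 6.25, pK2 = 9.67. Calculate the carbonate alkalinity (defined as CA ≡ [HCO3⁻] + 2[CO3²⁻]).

CA = [HCO3⁻] + 2[CO3²⁻] = (α₁ + 2α₂)·DIC
At pH 7.19: [H⁺]/K1 = 10^-0.94 = 0.11482, K2/[H⁺] = 10^-2.48 = 0.0033113
α₁ = 1/(1 + 0.11482 + 0.0033113) = 1/1.1181 = 0.8944; α₂ = α₁·K2/[H⁺] = 0.002961
α₁ + 2α₂ = 0.9003
CA = 0.9003 × 1.15 = 1.04 mmol/kg

CA = 1.04 mmol/kg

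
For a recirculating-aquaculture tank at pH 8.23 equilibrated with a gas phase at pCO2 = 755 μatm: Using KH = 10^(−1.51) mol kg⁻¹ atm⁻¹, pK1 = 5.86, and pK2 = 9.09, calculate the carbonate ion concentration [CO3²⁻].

[CO3²⁻] = 0.755 mmol/kg

[CO2*] = KH · pCO2 = 10^(−1.51) × 755×10^-6 = 2.333×10^-5 mol/kg
α₀ = 1/(1 + K1/[H⁺] + K1K2/[H⁺]²) = 1/(1 + 10^+2.37 + 10^+1.51) = 0.003734
DIC = [CO2*]/α₀ = 2.333×10^-5 / 0.003734 = 6.248 mmol/kg
[CO3²⁻] = α₂·DIC; α₂ = 0.1208, so [CO3²⁻] = 0.1208 × 6.248 = 0.755 mmol/kg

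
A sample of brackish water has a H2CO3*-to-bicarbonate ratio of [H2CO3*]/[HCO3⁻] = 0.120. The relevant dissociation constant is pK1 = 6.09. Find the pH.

pH = 7.01

From K1 = [H⁺][HCO3⁻]/[H2CO3*]:  pH = pK1 − log₁₀([H2CO3*]/[HCO3⁻])
log₁₀(0.120) = -0.921
pH = 6.09 − (-0.921) = 7.01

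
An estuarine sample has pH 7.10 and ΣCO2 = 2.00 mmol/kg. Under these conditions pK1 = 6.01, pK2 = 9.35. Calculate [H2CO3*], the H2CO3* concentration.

α₀ = 1 / (1 + K1/[H⁺] + K1K2/[H⁺]²) = 1 / (1 + 10^+1.09 + 10^-1.16)
   = 1 / (1 + 12.303 + 0.069183) = 1/13.372 = 0.07478
[CO2*] = α₀ × DIC = 0.07478 × 2.00 = 0.150 mmol/kg

[CO2*] = 0.150 mmol/kg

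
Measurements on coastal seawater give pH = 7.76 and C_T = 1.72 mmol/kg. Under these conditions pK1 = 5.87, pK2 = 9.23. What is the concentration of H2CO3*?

α₀ = 1 / (1 + K1/[H⁺] + K1K2/[H⁺]²) = 1 / (1 + 10^+1.89 + 10^+0.42)
   = 1 / (1 + 77.625 + 2.6303) = 1/81.255 = 0.01231
[CO2*] = α₀ × DIC = 0.01231 × 1.72 = 0.0212 mmol/kg

[CO2*] = 0.0212 mmol/kg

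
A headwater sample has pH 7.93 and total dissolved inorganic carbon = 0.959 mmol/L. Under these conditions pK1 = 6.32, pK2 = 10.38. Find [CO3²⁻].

[CO3²⁻] = 3.31 μmol/L

α₂ = 1 / (1 + [H⁺]/K2 + [H⁺]²/(K1K2)) = 1 / (1 + 10^+2.45 + 10^+0.84)
   = 1 / (1 + 281.84 + 6.9183) = 1/289.76 = 0.003451
[CO3²⁻] = α₂ × DIC = 0.003451 × 0.959 = 0.00331 mmol/L = 3.31 μmol/L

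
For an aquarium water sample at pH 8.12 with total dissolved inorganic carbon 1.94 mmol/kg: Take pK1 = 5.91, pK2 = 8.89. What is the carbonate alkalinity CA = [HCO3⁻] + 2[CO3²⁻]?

CA = [HCO3⁻] + 2[CO3²⁻] = (α₁ + 2α₂)·DIC
At pH 8.12: [H⁺]/K1 = 10^-2.21 = 0.0061660, K2/[H⁺] = 10^-0.77 = 0.16982
α₁ = 1/(1 + 0.0061660 + 0.16982) = 1/1.1760 = 0.8503; α₂ = α₁·K2/[H⁺] = 0.1444
α₁ + 2α₂ = 1.1392
CA = 1.1392 × 1.94 = 2.21 mmol/kg

CA = 2.21 mmol/kg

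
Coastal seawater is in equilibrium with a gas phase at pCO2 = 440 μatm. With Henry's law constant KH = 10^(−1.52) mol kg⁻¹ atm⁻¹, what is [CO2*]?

KH = 10^(−1.52) = 3.020×10^-2 mol kg⁻¹ atm⁻¹
[CO2*] = KH · pCO2 = 3.020×10^-2 × 440×10^-6 atm = 1.33×10^-5 mol/kg

[CO2*] = 13.3 μmol/kg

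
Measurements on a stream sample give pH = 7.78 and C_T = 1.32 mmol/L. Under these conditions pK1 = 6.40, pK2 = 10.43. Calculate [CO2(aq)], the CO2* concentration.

[CO2*] = 0.0527 mmol/L

α₀ = 1 / (1 + K1/[H⁺] + K1K2/[H⁺]²) = 1 / (1 + 10^+1.38 + 10^-1.27)
   = 1 / (1 + 23.988 + 0.053703) = 1/25.042 = 0.03993
[CO2*] = α₀ × DIC = 0.03993 × 1.32 = 0.0527 mmol/L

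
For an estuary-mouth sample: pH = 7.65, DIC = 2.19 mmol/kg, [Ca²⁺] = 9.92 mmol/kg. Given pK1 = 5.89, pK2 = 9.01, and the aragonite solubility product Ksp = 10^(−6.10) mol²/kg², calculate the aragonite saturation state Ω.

Ω = 1.13

α₂ = 1 / (1 + [H⁺]/K2 + [H⁺]²/(K1K2)) = 1 / (1 + 10^+1.36 + 10^-0.40)
   = 1 / (1 + 22.909 + 0.39811) = 1/24.307 = 0.04114
[CO3²⁻] = α₂ × DIC = 0.04114 × 2.19 = 0.09010 mmol/kg
Ksp = 10^(−6.10) = 7.943×10^-7
Ω = [Ca²⁺][CO3²⁻]/Ksp = (9.92×10^-3)(9.010×10^-5) / 7.943×10^-7 = 1.13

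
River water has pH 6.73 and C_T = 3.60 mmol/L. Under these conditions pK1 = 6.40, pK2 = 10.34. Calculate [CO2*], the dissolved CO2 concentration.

α₀ = 1 / (1 + K1/[H⁺] + K1K2/[H⁺]²) = 1 / (1 + 10^+0.33 + 10^-3.28)
   = 1 / (1 + 2.1380 + 0.00052481) = 1/3.1385 = 0.3186
[CO2*] = α₀ × DIC = 0.3186 × 3.60 = 1.15 mmol/L

[CO2*] = 1.15 mmol/L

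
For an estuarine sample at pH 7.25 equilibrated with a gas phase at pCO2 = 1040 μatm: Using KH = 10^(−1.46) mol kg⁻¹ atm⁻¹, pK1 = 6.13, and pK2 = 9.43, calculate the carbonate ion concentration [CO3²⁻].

[CO3²⁻] = 3.14 μmol/kg

[CO2*] = KH · pCO2 = 10^(−1.46) × 1040×10^-6 = 3.606×10^-5 mol/kg
α₀ = 1/(1 + K1/[H⁺] + K1K2/[H⁺]²) = 1/(1 + 10^+1.12 + 10^-1.06) = 0.07008
DIC = [CO2*]/α₀ = 3.606×10^-5 / 0.07008 = 0.5146 mmol/kg
[CO3²⁻] = α₂·DIC; α₂ = 0.006104, so [CO3²⁻] = 0.006104 × 0.5146 = 0.00314 mmol/kg = 3.14 μmol/kg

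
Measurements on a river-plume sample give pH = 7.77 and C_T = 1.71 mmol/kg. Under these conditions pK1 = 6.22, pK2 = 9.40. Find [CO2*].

α₀ = 1 / (1 + K1/[H⁺] + K1K2/[H⁺]²) = 1 / (1 + 10^+1.55 + 10^-0.08)
   = 1 / (1 + 35.481 + 0.83176) = 1/37.313 = 0.02680
[CO2*] = α₀ × DIC = 0.02680 × 1.71 = 0.0458 mmol/kg

[CO2*] = 0.0458 mmol/kg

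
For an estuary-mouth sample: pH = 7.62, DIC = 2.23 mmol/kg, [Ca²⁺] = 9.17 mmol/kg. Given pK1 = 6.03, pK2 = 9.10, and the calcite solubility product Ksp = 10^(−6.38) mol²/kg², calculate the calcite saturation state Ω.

Ω = 1.53

α₂ = 1 / (1 + [H⁺]/K2 + [H⁺]²/(K1K2)) = 1 / (1 + 10^+1.48 + 10^-0.11)
   = 1 / (1 + 30.200 + 0.77625) = 1/31.976 = 0.03127
[CO3²⁻] = α₂ × DIC = 0.03127 × 2.23 = 0.06974 mmol/kg
Ksp = 10^(−6.38) = 4.169×10^-7
Ω = [Ca²⁺][CO3²⁻]/Ksp = (9.17×10^-3)(6.974×10^-5) / 4.169×10^-7 = 1.53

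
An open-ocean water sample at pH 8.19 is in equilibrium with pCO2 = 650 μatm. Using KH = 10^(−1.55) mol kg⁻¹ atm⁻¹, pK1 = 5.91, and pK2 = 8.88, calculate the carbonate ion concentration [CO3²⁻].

[CO3²⁻] = 0.713 mmol/kg

[CO2*] = KH · pCO2 = 10^(−1.55) × 650×10^-6 = 1.832×10^-5 mol/kg
α₀ = 1/(1 + K1/[H⁺] + K1K2/[H⁺]²) = 1/(1 + 10^+2.28 + 10^+1.59) = 0.004339
DIC = [CO2*]/α₀ = 1.832×10^-5 / 0.004339 = 4.222 mmol/kg
[CO3²⁻] = α₂·DIC; α₂ = 0.1688, so [CO3²⁻] = 0.1688 × 4.222 = 0.713 mmol/kg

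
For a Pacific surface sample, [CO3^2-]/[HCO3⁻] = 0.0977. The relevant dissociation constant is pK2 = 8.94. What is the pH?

pH = 7.93

From K2 = [H⁺][CO3^2-]/[HCO3⁻]:  pH = pK2 + log₁₀([CO3^2-]/[HCO3⁻])
log₁₀(0.0977) = -1.010
pH = 8.94 + (-1.010) = 7.93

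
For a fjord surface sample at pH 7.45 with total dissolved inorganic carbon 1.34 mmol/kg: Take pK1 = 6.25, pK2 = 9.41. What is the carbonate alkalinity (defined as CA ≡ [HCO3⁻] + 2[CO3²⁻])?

CA = 1.27 mmol/kg

CA = [HCO3⁻] + 2[CO3²⁻] = (α₁ + 2α₂)·DIC
At pH 7.45: [H⁺]/K1 = 10^-1.20 = 0.063096, K2/[H⁺] = 10^-1.96 = 0.010965
α₁ = 1/(1 + 0.063096 + 0.010965) = 1/1.0741 = 0.9310; α₂ = α₁·K2/[H⁺] = 0.01021
α₁ + 2α₂ = 0.9515
CA = 0.9515 × 1.34 = 1.27 mmol/kg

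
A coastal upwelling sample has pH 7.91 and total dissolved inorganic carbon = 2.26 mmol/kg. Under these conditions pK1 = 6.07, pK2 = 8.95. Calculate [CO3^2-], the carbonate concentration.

[CO3²⁻] = 0.186 mmol/kg

α₂ = 1 / (1 + [H⁺]/K2 + [H⁺]²/(K1K2)) = 1 / (1 + 10^+1.04 + 10^-0.80)
   = 1 / (1 + 10.965 + 0.15849) = 1/12.123 = 0.08249
[CO3²⁻] = α₂ × DIC = 0.08249 × 2.26 = 0.186 mmol/kg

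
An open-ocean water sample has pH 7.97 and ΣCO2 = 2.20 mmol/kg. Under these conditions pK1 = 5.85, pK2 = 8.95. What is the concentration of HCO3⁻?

[HCO3⁻] = 1.98 mmol/kg

α₁ = 1 / (1 + [H⁺]/K1 + K2/[H⁺]) = 1 / (1 + 10^-2.12 + 10^-0.98)
   = 1 / (1 + 0.0075858 + 0.10471) = 1/1.1123 = 0.8990
[HCO3⁻] = α₁ × DIC = 0.8990 × 2.20 = 1.98 mmol/kg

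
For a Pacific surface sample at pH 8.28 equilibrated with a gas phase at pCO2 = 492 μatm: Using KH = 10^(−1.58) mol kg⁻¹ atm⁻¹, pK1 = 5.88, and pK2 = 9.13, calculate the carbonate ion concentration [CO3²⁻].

[CO2*] = KH · pCO2 = 10^(−1.58) × 492×10^-6 = 1.294×10^-5 mol/kg
α₀ = 1/(1 + K1/[H⁺] + K1K2/[H⁺]²) = 1/(1 + 10^+2.40 + 10^+1.55) = 0.003476
DIC = [CO2*]/α₀ = 1.294×10^-5 / 0.003476 = 3.723 mmol/kg
[CO3²⁻] = α₂·DIC; α₂ = 0.1233, so [CO3²⁻] = 0.1233 × 3.723 = 0.459 mmol/kg

[CO3²⁻] = 0.459 mmol/kg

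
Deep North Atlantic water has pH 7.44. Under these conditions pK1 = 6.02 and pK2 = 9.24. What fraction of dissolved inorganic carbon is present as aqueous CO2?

α₀ = 1 / (1 + K1/[H⁺] + K1K2/[H⁺]²) = 1 / (1 + 10^+1.42 + 10^-0.38)
   = 1 / (1 + 26.303 + 0.41687) = 1/27.720 = 0.03608

α₀ = 0.0361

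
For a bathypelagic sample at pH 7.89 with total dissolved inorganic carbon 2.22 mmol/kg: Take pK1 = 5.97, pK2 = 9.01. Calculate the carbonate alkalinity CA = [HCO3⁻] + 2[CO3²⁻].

CA = [HCO3⁻] + 2[CO3²⁻] = (α₁ + 2α₂)·DIC
At pH 7.89: [H⁺]/K1 = 10^-1.92 = 0.012023, K2/[H⁺] = 10^-1.12 = 0.075858
α₁ = 1/(1 + 0.012023 + 0.075858) = 1/1.0879 = 0.9192; α₂ = α₁·K2/[H⁺] = 0.06973
α₁ + 2α₂ = 1.0587
CA = 1.0587 × 2.22 = 2.35 mmol/kg

CA = 2.35 mmol/kg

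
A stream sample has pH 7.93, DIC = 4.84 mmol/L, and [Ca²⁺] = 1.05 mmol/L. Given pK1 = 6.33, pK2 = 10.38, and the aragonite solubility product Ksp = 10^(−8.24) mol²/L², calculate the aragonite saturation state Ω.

Ω = 3.05

α₂ = 1 / (1 + [H⁺]/K2 + [H⁺]²/(K1K2)) = 1 / (1 + 10^+2.45 + 10^+0.85)
   = 1 / (1 + 281.84 + 7.0795) = 1/289.92 = 0.003449
[CO3²⁻] = α₂ × DIC = 0.003449 × 4.84 = 0.01669 mmol/L = 16.69 μmol/L
Ksp = 10^(−8.24) = 5.754×10^-9
Ω = [Ca²⁺][CO3²⁻]/Ksp = (1.05×10^-3)(1.669×10^-5) / 5.754×10^-9 = 3.05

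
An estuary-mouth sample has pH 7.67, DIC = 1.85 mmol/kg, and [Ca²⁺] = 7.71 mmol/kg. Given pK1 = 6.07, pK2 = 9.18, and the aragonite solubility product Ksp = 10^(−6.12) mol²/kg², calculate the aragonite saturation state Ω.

Ω = 0.550

α₂ = 1 / (1 + [H⁺]/K2 + [H⁺]²/(K1K2)) = 1 / (1 + 10^+1.51 + 10^-0.09)
   = 1 / (1 + 32.359 + 0.81283) = 1/34.172 = 0.02926
[CO3²⁻] = α₂ × DIC = 0.02926 × 1.85 = 0.05414 mmol/kg
Ksp = 10^(−6.12) = 7.586×10^-7
Ω = [Ca²⁺][CO3²⁻]/Ksp = (7.71×10^-3)(5.414×10^-5) / 7.586×10^-7 = 0.550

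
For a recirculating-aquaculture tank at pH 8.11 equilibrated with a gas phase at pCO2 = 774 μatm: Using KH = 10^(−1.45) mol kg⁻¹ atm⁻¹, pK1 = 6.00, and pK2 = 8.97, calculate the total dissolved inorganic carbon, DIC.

[CO2*] = KH · pCO2 = 10^(−1.45) × 774×10^-6 = 2.746×10^-5 mol/kg
α₀ = 1/(1 + K1/[H⁺] + K1K2/[H⁺]²) = 1/(1 + 10^+2.11 + 10^+1.25) = 0.006775
DIC = [CO2*]/α₀ = 2.746×10^-5 / 0.006775 = 4.05 mmol/kg

DIC = 4.05 mmol/kg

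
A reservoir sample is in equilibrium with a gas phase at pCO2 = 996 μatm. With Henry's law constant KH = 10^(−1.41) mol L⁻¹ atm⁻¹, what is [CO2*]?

[CO2*] = 38.7 μmol/L

KH = 10^(−1.41) = 3.890×10^-2 mol L⁻¹ atm⁻¹
[CO2*] = KH · pCO2 = 3.890×10^-2 × 996×10^-6 atm = 3.87×10^-5 mol/L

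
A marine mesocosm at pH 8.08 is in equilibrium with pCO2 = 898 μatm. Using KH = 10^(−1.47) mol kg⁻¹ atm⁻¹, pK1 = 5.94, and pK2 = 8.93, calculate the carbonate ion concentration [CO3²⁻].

[CO2*] = KH · pCO2 = 10^(−1.47) × 898×10^-6 = 3.043×10^-5 mol/kg
α₀ = 1/(1 + K1/[H⁺] + K1K2/[H⁺]²) = 1/(1 + 10^+2.14 + 10^+1.29) = 0.006308
DIC = [CO2*]/α₀ = 3.043×10^-5 / 0.006308 = 4.824 mmol/kg
[CO3²⁻] = α₂·DIC; α₂ = 0.1230, so [CO3²⁻] = 0.1230 × 4.824 = 0.593 mmol/kg

[CO3²⁻] = 0.593 mmol/kg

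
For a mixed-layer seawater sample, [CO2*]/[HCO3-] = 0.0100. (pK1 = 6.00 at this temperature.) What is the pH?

pH = 8.00

From K1 = [H⁺][HCO3-]/[CO2*]:  pH = pK1 − log₁₀([CO2*]/[HCO3-])
log₁₀(0.0100) = -2.000
pH = 6.00 − (-2.000) = 8.00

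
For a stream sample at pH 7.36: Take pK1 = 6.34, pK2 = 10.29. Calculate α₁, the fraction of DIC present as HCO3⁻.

α₁ = 0.912

α₁ = 1 / (1 + [H⁺]/K1 + K2/[H⁺]) = 1 / (1 + 10^-1.02 + 10^-2.93)
   = 1 / (1 + 0.095499 + 0.0011749) = 1/1.0967 = 0.9118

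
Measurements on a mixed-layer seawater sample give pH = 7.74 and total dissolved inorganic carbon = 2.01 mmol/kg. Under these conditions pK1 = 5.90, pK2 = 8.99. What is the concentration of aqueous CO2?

α₀ = 1 / (1 + K1/[H⁺] + K1K2/[H⁺]²) = 1 / (1 + 10^+1.84 + 10^+0.59)
   = 1 / (1 + 69.183 + 3.8905) = 1/74.074 = 0.01350
[CO2*] = α₀ × DIC = 0.01350 × 2.01 = 0.0271 mmol/kg

[CO2*] = 0.0271 mmol/kg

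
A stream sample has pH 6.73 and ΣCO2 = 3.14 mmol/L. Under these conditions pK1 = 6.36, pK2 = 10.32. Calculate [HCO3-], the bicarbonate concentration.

[HCO3⁻] = 2.20 mmol/L

α₁ = 1 / (1 + [H⁺]/K1 + K2/[H⁺]) = 1 / (1 + 10^-0.37 + 10^-3.59)
   = 1 / (1 + 0.42658 + 0.00025704) = 1/1.4268 = 0.7009
[HCO3⁻] = α₁ × DIC = 0.7009 × 3.14 = 2.20 mmol/L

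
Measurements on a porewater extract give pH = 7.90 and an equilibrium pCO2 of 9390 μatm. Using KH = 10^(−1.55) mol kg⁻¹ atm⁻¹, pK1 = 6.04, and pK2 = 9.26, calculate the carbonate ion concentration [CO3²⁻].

[CO2*] = KH · pCO2 = 10^(−1.55) × 9390×10^-6 = 2.646×10^-4 mol/kg
α₀ = 1/(1 + K1/[H⁺] + K1K2/[H⁺]²) = 1/(1 + 10^+1.86 + 10^+0.50) = 0.01305
DIC = [CO2*]/α₀ = 2.646×10^-4 / 0.01305 = 20.27 mmol/kg
[CO3²⁻] = α₂·DIC; α₂ = 0.04128, so [CO3²⁻] = 0.04128 × 20.27 = 0.837 mmol/kg

[CO3²⁻] = 0.837 mmol/kg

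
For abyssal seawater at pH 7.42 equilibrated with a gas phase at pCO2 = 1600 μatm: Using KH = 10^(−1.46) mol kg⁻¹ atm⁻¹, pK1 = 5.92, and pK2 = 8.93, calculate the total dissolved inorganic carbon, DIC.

DIC = 1.86 mmol/kg

[CO2*] = KH · pCO2 = 10^(−1.46) × 1600×10^-6 = 5.548×10^-5 mol/kg
α₀ = 1/(1 + K1/[H⁺] + K1K2/[H⁺]²) = 1/(1 + 10^+1.50 + 10^-0.01) = 0.02976
DIC = [CO2*]/α₀ = 5.548×10^-5 / 0.02976 = 1.86 mmol/kg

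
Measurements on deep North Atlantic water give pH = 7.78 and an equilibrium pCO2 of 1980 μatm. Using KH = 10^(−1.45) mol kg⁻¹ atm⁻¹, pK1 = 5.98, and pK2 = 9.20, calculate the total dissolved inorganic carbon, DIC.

DIC = 4.67 mmol/kg

[CO2*] = KH · pCO2 = 10^(−1.45) × 1980×10^-6 = 7.025×10^-5 mol/kg
α₀ = 1/(1 + K1/[H⁺] + K1K2/[H⁺]²) = 1/(1 + 10^+1.80 + 10^+0.38) = 0.01504
DIC = [CO2*]/α₀ = 7.025×10^-5 / 0.01504 = 4.67 mmol/kg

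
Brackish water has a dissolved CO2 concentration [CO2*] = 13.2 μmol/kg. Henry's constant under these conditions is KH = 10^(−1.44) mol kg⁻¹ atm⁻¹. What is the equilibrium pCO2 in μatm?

pCO2 = 364 μatm

KH = 10^(−1.44) = 3.631×10^-2 mol kg⁻¹ atm⁻¹
pCO2 = [CO2*]/KH = 13.2×10^-6 / 3.631×10^-2 = 3.64×10^-4 atm = 364 μatm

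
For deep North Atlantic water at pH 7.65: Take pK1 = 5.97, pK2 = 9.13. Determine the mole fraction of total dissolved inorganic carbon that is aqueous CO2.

α₀ = 0.0198

α₀ = 1 / (1 + K1/[H⁺] + K1K2/[H⁺]²) = 1 / (1 + 10^+1.68 + 10^+0.20)
   = 1 / (1 + 47.863 + 1.5849) = 1/50.448 = 0.01982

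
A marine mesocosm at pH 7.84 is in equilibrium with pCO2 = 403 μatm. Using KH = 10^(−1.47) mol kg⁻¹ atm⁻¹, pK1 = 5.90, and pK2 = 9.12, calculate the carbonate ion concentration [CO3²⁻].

[CO3²⁻] = 0.0624 mmol/kg

[CO2*] = KH · pCO2 = 10^(−1.47) × 403×10^-6 = 1.366×10^-5 mol/kg
α₀ = 1/(1 + K1/[H⁺] + K1K2/[H⁺]²) = 1/(1 + 10^+1.94 + 10^+0.66) = 0.01079
DIC = [CO2*]/α₀ = 1.366×10^-5 / 0.01079 = 1.265 mmol/kg
[CO3²⁻] = α₂·DIC; α₂ = 0.04933, so [CO3²⁻] = 0.04933 × 1.265 = 0.0624 mmol/kg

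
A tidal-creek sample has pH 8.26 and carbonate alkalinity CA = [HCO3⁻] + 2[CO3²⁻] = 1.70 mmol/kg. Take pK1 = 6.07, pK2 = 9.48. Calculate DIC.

CA = [HCO3⁻] + 2[CO3²⁻] = (α₁ + 2α₂)·DIC
At pH 8.26: [H⁺]/K1 = 10^-2.19 = 0.0064565, K2/[H⁺] = 10^-1.22 = 0.060256
α₁ = 1/(1 + 0.0064565 + 0.060256) = 1/1.0667 = 0.9375; α₂ = α₁·K2/[H⁺] = 0.05649
α₁ + 2α₂ = 1.0504
DIC = CA / (α₁ + 2α₂) = 1.70 / 1.0504 = 1.62 mmol/kg

DIC = 1.62 mmol/kg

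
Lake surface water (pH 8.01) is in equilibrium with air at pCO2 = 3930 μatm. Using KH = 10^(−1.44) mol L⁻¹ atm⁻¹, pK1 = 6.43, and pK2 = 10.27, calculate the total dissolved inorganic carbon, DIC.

[CO2*] = KH · pCO2 = 10^(−1.44) × 3930×10^-6 = 1.427×10^-4 mol/L
α₀ = 1/(1 + K1/[H⁺] + K1K2/[H⁺]²) = 1/(1 + 10^+1.58 + 10^-0.68) = 0.02549
DIC = [CO2*]/α₀ = 1.427×10^-4 / 0.02549 = 5.60 mmol/L

DIC = 5.60 mmol/L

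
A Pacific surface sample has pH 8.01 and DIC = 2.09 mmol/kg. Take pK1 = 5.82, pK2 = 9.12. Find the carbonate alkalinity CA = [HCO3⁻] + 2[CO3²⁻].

CA = 2.23 mmol/kg

CA = [HCO3⁻] + 2[CO3²⁻] = (α₁ + 2α₂)·DIC
At pH 8.01: [H⁺]/K1 = 10^-2.19 = 0.0064565, K2/[H⁺] = 10^-1.11 = 0.077625
α₁ = 1/(1 + 0.0064565 + 0.077625) = 1/1.0841 = 0.9224; α₂ = α₁·K2/[H⁺] = 0.07160
α₁ + 2α₂ = 1.0656
CA = 1.0656 × 2.09 = 2.23 mmol/kg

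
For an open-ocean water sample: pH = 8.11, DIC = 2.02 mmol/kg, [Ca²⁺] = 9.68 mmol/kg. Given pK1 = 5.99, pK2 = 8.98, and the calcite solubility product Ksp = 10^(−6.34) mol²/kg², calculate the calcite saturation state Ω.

α₂ = 1 / (1 + [H⁺]/K2 + [H⁺]²/(K1K2)) = 1 / (1 + 10^+0.87 + 10^-1.25)
   = 1 / (1 + 7.4131 + 0.056234) = 1/8.4693 = 0.1181
[CO3²⁻] = α₂ × DIC = 0.1181 × 2.02 = 0.2385 mmol/kg
Ksp = 10^(−6.34) = 4.571×10^-7
Ω = [Ca²⁺][CO3²⁻]/Ksp = (9.68×10^-3)(2.385×10^-4) / 4.571×10^-7 = 5.05

Ω = 5.05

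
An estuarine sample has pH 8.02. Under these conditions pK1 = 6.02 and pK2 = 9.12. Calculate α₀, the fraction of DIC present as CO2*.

α₀ = 1 / (1 + K1/[H⁺] + K1K2/[H⁺]²) = 1 / (1 + 10^+2.00 + 10^+0.90)
   = 1 / (1 + 100.00 + 7.9433) = 1/108.94 = 0.009179

α₀ = 0.00918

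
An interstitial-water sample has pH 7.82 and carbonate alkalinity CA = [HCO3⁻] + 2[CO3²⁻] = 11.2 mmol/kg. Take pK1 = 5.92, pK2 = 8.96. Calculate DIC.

CA = [HCO3⁻] + 2[CO3²⁻] = (α₁ + 2α₂)·DIC
At pH 7.82: [H⁺]/K1 = 10^-1.90 = 0.012589, K2/[H⁺] = 10^-1.14 = 0.072444
α₁ = 1/(1 + 0.012589 + 0.072444) = 1/1.0850 = 0.9216; α₂ = α₁·K2/[H⁺] = 0.06677
α₁ + 2α₂ = 1.0552
DIC = CA / (α₁ + 2α₂) = 11.2 / 1.0552 = 10.6 mmol/kg

DIC = 10.6 mmol/kg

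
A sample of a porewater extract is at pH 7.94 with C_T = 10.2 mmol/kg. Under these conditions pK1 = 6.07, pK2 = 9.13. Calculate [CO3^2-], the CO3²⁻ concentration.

α₂ = 1 / (1 + [H⁺]/K2 + [H⁺]²/(K1K2)) = 1 / (1 + 10^+1.19 + 10^-0.68)
   = 1 / (1 + 15.488 + 0.20893) = 1/16.697 = 0.05989
[CO3²⁻] = α₂ × DIC = 0.05989 × 10.2 = 0.611 mmol/kg

[CO3²⁻] = 0.611 mmol/kg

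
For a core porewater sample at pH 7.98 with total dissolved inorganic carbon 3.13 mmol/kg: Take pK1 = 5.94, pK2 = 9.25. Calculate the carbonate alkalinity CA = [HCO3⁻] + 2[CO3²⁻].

CA = [HCO3⁻] + 2[CO3²⁻] = (α₁ + 2α₂)·DIC
At pH 7.98: [H⁺]/K1 = 10^-2.04 = 0.0091201, K2/[H⁺] = 10^-1.27 = 0.053703
α₁ = 1/(1 + 0.0091201 + 0.053703) = 1/1.0628 = 0.9409; α₂ = α₁·K2/[H⁺] = 0.05053
α₁ + 2α₂ = 1.0419
CA = 1.0419 × 3.13 = 3.26 mmol/kg

CA = 3.26 mmol/kg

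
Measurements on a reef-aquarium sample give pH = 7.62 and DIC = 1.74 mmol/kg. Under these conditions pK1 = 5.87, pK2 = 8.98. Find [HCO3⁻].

[HCO3⁻] = 1.64 mmol/kg

α₁ = 1 / (1 + [H⁺]/K1 + K2/[H⁺]) = 1 / (1 + 10^-1.75 + 10^-1.36)
   = 1 / (1 + 0.017783 + 0.043652) = 1/1.0614 = 0.9421
[HCO3⁻] = α₁ × DIC = 0.9421 × 1.74 = 1.64 mmol/kg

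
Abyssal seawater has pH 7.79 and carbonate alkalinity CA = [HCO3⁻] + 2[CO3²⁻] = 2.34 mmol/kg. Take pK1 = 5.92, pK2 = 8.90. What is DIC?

DIC = 2.21 mmol/kg

CA = [HCO3⁻] + 2[CO3²⁻] = (α₁ + 2α₂)·DIC
At pH 7.79: [H⁺]/K1 = 10^-1.87 = 0.013490, K2/[H⁺] = 10^-1.11 = 0.077625
α₁ = 1/(1 + 0.013490 + 0.077625) = 1/1.0911 = 0.9165; α₂ = α₁·K2/[H⁺] = 0.07114
α₁ + 2α₂ = 1.0588
DIC = CA / (α₁ + 2α₂) = 2.34 / 1.0588 = 2.21 mmol/kg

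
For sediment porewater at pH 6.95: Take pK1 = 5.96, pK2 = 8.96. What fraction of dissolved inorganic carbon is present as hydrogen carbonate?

α₁ = 1 / (1 + [H⁺]/K1 + K2/[H⁺]) = 1 / (1 + 10^-0.99 + 10^-2.01)
   = 1 / (1 + 0.10233 + 0.0097724) = 1/1.1121 = 0.8992

α₁ = 0.899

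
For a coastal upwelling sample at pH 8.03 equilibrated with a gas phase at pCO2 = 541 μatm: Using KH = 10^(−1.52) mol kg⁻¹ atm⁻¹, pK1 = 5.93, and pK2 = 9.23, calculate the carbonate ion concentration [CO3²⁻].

[CO3²⁻] = 0.130 mmol/kg

[CO2*] = KH · pCO2 = 10^(−1.52) × 541×10^-6 = 1.634×10^-5 mol/kg
α₀ = 1/(1 + K1/[H⁺] + K1K2/[H⁺]²) = 1/(1 + 10^+2.10 + 10^+0.90) = 0.007416
DIC = [CO2*]/α₀ = 1.634×10^-5 / 0.007416 = 2.203 mmol/kg
[CO3²⁻] = α₂·DIC; α₂ = 0.05891, so [CO3²⁻] = 0.05891 × 2.203 = 0.130 mmol/kg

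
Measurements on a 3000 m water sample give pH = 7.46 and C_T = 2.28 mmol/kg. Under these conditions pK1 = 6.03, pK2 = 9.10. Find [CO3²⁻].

[CO3²⁻] = 0.0493 mmol/kg

α₂ = 1 / (1 + [H⁺]/K2 + [H⁺]²/(K1K2)) = 1 / (1 + 10^+1.64 + 10^+0.21)
   = 1 / (1 + 43.652 + 1.6218) = 1/46.273 = 0.02161
[CO3²⁻] = α₂ × DIC = 0.02161 × 2.28 = 0.0493 mmol/kg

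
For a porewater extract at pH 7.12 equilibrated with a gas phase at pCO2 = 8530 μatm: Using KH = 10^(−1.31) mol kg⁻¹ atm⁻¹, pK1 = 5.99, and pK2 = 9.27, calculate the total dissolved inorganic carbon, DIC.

[CO2*] = KH · pCO2 = 10^(−1.31) × 8530×10^-6 = 4.178×10^-4 mol/kg
α₀ = 1/(1 + K1/[H⁺] + K1K2/[H⁺]²) = 1/(1 + 10^+1.13 + 10^-1.02) = 0.06856
DIC = [CO2*]/α₀ = 4.178×10^-4 / 0.06856 = 6.09 mmol/kg

DIC = 6.09 mmol/kg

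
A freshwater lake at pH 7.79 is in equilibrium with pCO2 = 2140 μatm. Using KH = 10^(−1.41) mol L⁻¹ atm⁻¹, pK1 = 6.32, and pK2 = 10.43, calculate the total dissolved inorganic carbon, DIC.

[CO2*] = KH · pCO2 = 10^(−1.41) × 2140×10^-6 = 8.326×10^-5 mol/L
α₀ = 1/(1 + K1/[H⁺] + K1K2/[H⁺]²) = 1/(1 + 10^+1.47 + 10^-1.17) = 0.03270
DIC = [CO2*]/α₀ = 8.326×10^-5 / 0.03270 = 2.55 mmol/L

DIC = 2.55 mmol/L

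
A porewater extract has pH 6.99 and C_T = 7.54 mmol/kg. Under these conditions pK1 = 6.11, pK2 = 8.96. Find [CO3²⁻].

[CO3²⁻] = 0.0707 mmol/kg

α₂ = 1 / (1 + [H⁺]/K2 + [H⁺]²/(K1K2)) = 1 / (1 + 10^+1.97 + 10^+1.09)
   = 1 / (1 + 93.325 + 12.303) = 1/106.63 = 0.009378
[CO3²⁻] = α₂ × DIC = 0.009378 × 7.54 = 0.0707 mmol/kg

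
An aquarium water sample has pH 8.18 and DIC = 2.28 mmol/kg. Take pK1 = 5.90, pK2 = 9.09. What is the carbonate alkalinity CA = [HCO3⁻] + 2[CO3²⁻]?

CA = 2.52 mmol/kg

CA = [HCO3⁻] + 2[CO3²⁻] = (α₁ + 2α₂)·DIC
At pH 8.18: [H⁺]/K1 = 10^-2.28 = 0.0052481, K2/[H⁺] = 10^-0.91 = 0.12303
α₁ = 1/(1 + 0.0052481 + 0.12303) = 1/1.1283 = 0.8863; α₂ = α₁·K2/[H⁺] = 0.1090
α₁ + 2α₂ = 1.1044
CA = 1.1044 × 2.28 = 2.52 mmol/kg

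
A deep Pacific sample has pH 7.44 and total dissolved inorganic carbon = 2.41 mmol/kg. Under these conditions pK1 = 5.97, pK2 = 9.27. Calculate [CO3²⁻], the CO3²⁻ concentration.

[CO3²⁻] = 0.0340 mmol/kg

α₂ = 1 / (1 + [H⁺]/K2 + [H⁺]²/(K1K2)) = 1 / (1 + 10^+1.83 + 10^+0.36)
   = 1 / (1 + 67.608 + 2.2909) = 1/70.899 = 0.01410
[CO3²⁻] = α₂ × DIC = 0.01410 × 2.41 = 0.0340 mmol/kg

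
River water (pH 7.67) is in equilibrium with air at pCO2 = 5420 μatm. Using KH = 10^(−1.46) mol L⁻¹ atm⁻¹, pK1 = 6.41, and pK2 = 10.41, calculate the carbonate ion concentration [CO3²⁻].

[CO3²⁻] = 6.22 μmol/L

[CO2*] = KH · pCO2 = 10^(−1.46) × 5420×10^-6 = 1.879×10^-4 mol/L
α₀ = 1/(1 + K1/[H⁺] + K1K2/[H⁺]²) = 1/(1 + 10^+1.26 + 10^-1.48) = 0.05200
DIC = [CO2*]/α₀ = 1.879×10^-4 / 0.05200 = 3.614 mmol/L
[CO3²⁻] = α₂·DIC; α₂ = 0.001722, so [CO3²⁻] = 0.001722 × 3.614 = 0.00622 mmol/L = 6.22 μmol/L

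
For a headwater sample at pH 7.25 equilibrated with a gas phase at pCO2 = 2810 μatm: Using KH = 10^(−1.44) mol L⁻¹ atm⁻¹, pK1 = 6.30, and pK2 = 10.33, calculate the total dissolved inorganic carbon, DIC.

DIC = 1.01 mmol/L

[CO2*] = KH · pCO2 = 10^(−1.44) × 2810×10^-6 = 1.020×10^-4 mol/L
α₀ = 1/(1 + K1/[H⁺] + K1K2/[H⁺]²) = 1/(1 + 10^+0.95 + 10^-2.13) = 0.1008
DIC = [CO2*]/α₀ = 1.020×10^-4 / 0.1008 = 1.01 mmol/L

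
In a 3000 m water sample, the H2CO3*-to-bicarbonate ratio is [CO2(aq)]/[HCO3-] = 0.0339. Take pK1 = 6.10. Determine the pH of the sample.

From K1 = [H⁺][HCO3-]/[CO2(aq)]:  pH = pK1 − log₁₀([CO2(aq)]/[HCO3-])
log₁₀(0.0339) = -1.470
pH = 6.10 − (-1.470) = 7.57

pH = 7.57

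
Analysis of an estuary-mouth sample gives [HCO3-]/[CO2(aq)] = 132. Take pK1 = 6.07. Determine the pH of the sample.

pH = 8.19

From K1 = [H⁺][HCO3-]/[CO2(aq)]:  pH = pK1 + log₁₀([HCO3-]/[CO2(aq)])
log₁₀(132) = +2.121
pH = 6.07 + (+2.121) = 8.19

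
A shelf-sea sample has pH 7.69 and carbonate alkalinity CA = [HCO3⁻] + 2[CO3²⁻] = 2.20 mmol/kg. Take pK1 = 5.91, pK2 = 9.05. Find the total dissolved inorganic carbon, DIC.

CA = [HCO3⁻] + 2[CO3²⁻] = (α₁ + 2α₂)·DIC
At pH 7.69: [H⁺]/K1 = 10^-1.78 = 0.016596, K2/[H⁺] = 10^-1.36 = 0.043652
α₁ = 1/(1 + 0.016596 + 0.043652) = 1/1.0602 = 0.9432; α₂ = α₁·K2/[H⁺] = 0.04117
α₁ + 2α₂ = 1.0255
DIC = CA / (α₁ + 2α₂) = 2.20 / 1.0255 = 2.15 mmol/kg

DIC = 2.15 mmol/kg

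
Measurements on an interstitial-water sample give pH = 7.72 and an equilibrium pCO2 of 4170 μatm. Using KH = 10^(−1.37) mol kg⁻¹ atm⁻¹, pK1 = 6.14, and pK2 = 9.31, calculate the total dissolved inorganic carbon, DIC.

[CO2*] = KH · pCO2 = 10^(−1.37) × 4170×10^-6 = 1.779×10^-4 mol/kg
α₀ = 1/(1 + K1/[H⁺] + K1K2/[H⁺]²) = 1/(1 + 10^+1.58 + 10^-0.01) = 0.02500
DIC = [CO2*]/α₀ = 1.779×10^-4 / 0.02500 = 7.11 mmol/kg

DIC = 7.11 mmol/kg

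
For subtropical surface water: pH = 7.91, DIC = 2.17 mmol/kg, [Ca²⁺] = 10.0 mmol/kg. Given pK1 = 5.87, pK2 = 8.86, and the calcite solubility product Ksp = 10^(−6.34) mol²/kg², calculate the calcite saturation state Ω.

α₂ = 1 / (1 + [H⁺]/K2 + [H⁺]²/(K1K2)) = 1 / (1 + 10^+0.95 + 10^-1.09)
   = 1 / (1 + 8.9125 + 0.081283) = 1/9.9938 = 0.1001
[CO3²⁻] = α₂ × DIC = 0.1001 × 2.17 = 0.2171 mmol/kg
Ksp = 10^(−6.34) = 4.571×10^-7
Ω = [Ca²⁺][CO3²⁻]/Ksp = (10.0×10^-3)(2.171×10^-4) / 4.571×10^-7 = 4.75

Ω = 4.75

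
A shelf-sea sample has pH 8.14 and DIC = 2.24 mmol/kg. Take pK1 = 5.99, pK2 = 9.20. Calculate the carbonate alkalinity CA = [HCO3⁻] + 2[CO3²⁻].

CA = [HCO3⁻] + 2[CO3²⁻] = (α₁ + 2α₂)·DIC
At pH 8.14: [H⁺]/K1 = 10^-2.15 = 0.0070795, K2/[H⁺] = 10^-1.06 = 0.087096
α₁ = 1/(1 + 0.0070795 + 0.087096) = 1/1.0942 = 0.9139; α₂ = α₁·K2/[H⁺] = 0.07960
α₁ + 2α₂ = 1.0731
CA = 1.0731 × 2.24 = 2.40 mmol/kg

CA = 2.40 mmol/kg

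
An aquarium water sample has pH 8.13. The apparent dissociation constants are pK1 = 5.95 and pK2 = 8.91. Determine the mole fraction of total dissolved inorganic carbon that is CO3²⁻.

α₂ = 0.142

α₂ = 1 / (1 + [H⁺]/K2 + [H⁺]²/(K1K2)) = 1 / (1 + 10^+0.78 + 10^-1.40)
   = 1 / (1 + 6.0256 + 0.039811) = 1/7.0654 = 0.1415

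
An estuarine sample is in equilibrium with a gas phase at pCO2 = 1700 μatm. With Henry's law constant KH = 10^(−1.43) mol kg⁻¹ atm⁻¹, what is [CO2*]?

KH = 10^(−1.43) = 3.715×10^-2 mol kg⁻¹ atm⁻¹
[CO2*] = KH · pCO2 = 3.715×10^-2 × 1700×10^-6 atm = 6.32×10^-5 mol/kg

[CO2*] = 63.2 μmol/kg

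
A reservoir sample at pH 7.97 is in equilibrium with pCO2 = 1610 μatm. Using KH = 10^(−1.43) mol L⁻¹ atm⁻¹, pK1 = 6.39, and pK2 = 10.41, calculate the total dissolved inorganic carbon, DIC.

DIC = 2.34 mmol/L

[CO2*] = KH · pCO2 = 10^(−1.43) × 1610×10^-6 = 5.982×10^-5 mol/L
α₀ = 1/(1 + K1/[H⁺] + K1K2/[H⁺]²) = 1/(1 + 10^+1.58 + 10^-0.86) = 0.02554
DIC = [CO2*]/α₀ = 5.982×10^-5 / 0.02554 = 2.34 mmol/L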